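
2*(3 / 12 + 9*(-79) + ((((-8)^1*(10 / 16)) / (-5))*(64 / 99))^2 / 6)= -83584537 / 58806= -1421.36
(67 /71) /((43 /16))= 1072 /3053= 0.35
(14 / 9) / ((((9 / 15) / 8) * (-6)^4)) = 35 / 2187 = 0.02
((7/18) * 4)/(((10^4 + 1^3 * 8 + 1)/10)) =140/90081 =0.00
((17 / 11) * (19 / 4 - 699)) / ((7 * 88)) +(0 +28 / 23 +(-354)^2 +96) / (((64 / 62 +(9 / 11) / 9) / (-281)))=-7491439166041617 / 238759136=-31376555.02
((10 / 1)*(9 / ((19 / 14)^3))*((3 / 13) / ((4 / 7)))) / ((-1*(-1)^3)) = 1296540 / 89167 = 14.54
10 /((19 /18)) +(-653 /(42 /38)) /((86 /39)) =-2956169 /11438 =-258.45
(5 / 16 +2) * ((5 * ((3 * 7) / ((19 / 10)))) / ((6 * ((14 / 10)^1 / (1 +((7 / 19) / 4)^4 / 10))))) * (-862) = -133007612386675 / 10142101504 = -13114.40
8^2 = 64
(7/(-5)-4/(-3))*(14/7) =-0.13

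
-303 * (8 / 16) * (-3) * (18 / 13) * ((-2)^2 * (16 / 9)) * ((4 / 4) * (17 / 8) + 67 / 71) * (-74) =-937957104 / 923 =-1016204.88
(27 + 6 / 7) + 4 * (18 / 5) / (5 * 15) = 24543 / 875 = 28.05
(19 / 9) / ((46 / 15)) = 0.69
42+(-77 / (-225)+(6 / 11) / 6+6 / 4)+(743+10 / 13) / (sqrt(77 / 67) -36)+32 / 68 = 450329616359 / 18981126450 -9669 * sqrt(5159) / 1127815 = 23.11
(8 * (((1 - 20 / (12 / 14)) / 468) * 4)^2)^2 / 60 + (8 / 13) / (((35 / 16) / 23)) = 6.47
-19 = -19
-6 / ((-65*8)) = 3 / 260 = 0.01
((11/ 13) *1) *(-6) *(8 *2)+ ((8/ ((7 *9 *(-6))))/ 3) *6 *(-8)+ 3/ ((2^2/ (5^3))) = 126367/ 9828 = 12.86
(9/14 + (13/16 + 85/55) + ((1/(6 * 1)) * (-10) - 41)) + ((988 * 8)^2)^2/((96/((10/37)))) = 500872515395632725/45584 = 10987901794393.49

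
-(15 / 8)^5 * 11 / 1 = -8353125 / 32768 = -254.92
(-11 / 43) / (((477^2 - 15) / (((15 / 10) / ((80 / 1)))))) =-11 / 521765440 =-0.00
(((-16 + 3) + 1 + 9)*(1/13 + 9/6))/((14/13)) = -123/28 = -4.39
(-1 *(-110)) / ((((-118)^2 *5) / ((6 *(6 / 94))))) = 99 / 163607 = 0.00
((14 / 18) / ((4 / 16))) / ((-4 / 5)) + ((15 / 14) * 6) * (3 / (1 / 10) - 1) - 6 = 11122 / 63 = 176.54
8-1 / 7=55 / 7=7.86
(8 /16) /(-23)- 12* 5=-2761 /46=-60.02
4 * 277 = 1108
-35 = -35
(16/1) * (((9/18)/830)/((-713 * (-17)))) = 4/5030215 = 0.00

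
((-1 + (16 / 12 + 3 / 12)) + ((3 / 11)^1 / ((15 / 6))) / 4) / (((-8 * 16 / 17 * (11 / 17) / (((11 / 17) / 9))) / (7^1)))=-47957 / 760320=-0.06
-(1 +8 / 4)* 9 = -27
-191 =-191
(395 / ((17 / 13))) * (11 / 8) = 56485 / 136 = 415.33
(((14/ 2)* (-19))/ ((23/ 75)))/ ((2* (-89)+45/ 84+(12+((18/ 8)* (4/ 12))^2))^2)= -125126400/ 7845391103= -0.02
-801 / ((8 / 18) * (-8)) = 7209 / 32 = 225.28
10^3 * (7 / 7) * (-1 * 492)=-492000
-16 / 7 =-2.29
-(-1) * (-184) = -184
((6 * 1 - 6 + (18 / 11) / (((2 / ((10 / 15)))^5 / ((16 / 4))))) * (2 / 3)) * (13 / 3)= 208 / 2673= 0.08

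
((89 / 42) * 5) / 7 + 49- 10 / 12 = 49.68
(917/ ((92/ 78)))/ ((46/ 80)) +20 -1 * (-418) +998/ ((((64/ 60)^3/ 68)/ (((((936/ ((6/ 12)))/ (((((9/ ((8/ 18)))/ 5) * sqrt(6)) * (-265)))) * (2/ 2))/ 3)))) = 946962/ 529 -13784875 * sqrt(6)/ 2544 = -11482.67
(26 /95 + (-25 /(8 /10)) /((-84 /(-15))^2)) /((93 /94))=-10120933 /13853280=-0.73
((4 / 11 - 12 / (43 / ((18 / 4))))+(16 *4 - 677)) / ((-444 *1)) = 290371 / 210012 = 1.38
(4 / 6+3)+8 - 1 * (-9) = 62 / 3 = 20.67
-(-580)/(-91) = -580/91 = -6.37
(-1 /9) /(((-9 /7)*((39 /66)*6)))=77 /3159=0.02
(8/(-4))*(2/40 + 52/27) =-3.95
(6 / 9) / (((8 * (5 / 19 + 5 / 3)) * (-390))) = -19 / 171600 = -0.00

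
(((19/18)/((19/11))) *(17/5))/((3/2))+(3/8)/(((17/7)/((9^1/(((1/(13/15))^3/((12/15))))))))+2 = 2357483/573750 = 4.11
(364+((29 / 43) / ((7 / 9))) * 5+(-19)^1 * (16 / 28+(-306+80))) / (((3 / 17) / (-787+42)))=-17732203175 / 903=-19636991.33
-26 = -26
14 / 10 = 7 / 5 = 1.40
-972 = -972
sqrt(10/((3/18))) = 2 * sqrt(15) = 7.75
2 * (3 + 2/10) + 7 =67/5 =13.40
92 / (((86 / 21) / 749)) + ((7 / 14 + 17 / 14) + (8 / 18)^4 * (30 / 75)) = 166165811582 / 9874305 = 16828.10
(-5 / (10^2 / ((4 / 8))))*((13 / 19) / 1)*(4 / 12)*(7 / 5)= -91 / 11400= -0.01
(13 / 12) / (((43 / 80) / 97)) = 25220 / 129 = 195.50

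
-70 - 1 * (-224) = 154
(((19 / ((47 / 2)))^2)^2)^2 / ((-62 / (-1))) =2173896069248 / 738149886514591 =0.00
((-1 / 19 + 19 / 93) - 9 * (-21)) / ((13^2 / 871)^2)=1500362959 / 298623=5024.27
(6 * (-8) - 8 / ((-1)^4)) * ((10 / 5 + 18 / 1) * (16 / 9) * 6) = -35840 / 3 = -11946.67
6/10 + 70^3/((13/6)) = 10290039/65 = 158308.29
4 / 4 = 1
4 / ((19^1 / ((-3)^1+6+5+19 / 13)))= 492 / 247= 1.99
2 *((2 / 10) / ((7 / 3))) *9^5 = 354294 / 35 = 10122.69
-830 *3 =-2490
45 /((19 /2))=90 /19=4.74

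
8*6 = 48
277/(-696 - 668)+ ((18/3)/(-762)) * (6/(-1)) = -0.16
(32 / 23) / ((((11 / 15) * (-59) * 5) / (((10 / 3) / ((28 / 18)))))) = -1440 / 104489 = -0.01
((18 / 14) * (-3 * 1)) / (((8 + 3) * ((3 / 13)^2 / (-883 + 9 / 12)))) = 1789203 / 308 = 5809.10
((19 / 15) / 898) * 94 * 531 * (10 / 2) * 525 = 82982025 / 449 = 184815.20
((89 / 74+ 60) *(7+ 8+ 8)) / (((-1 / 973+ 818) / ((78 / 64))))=3952825149 / 1884721984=2.10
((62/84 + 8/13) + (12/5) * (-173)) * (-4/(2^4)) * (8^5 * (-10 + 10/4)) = -2313832448/91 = -25426730.20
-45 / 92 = -0.49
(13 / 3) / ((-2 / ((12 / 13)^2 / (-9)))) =8 / 39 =0.21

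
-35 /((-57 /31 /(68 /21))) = 10540 /171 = 61.64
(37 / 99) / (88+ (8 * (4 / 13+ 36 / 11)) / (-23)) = 11063 / 2568024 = 0.00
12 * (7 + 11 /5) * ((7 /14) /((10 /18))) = 2484 /25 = 99.36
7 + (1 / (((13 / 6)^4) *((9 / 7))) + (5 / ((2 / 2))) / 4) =946545 / 114244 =8.29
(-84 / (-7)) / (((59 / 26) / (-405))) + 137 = -118277 / 59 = -2004.69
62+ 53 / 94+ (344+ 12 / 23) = 880119 / 2162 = 407.09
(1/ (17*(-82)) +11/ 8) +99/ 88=1742/ 697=2.50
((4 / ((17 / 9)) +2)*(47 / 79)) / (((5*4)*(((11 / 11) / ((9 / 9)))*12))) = 329 / 32232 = 0.01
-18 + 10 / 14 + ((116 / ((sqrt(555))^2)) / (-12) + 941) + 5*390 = 33492937 / 11655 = 2873.70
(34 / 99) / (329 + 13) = 17 / 16929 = 0.00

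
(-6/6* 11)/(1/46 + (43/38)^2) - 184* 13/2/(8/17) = -220565331/86498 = -2549.95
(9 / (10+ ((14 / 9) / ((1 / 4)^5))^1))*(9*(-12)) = -4374 / 7213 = -0.61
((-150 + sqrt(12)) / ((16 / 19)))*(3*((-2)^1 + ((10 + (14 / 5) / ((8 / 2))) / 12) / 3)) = 58235 / 64 - 11647*sqrt(3) / 960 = 888.91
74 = 74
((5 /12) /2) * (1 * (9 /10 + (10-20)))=-91 /48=-1.90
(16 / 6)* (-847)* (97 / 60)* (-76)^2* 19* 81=-162296231328 / 5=-32459246265.60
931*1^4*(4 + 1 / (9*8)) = 269059 / 72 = 3736.93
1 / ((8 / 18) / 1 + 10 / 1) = 9 / 94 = 0.10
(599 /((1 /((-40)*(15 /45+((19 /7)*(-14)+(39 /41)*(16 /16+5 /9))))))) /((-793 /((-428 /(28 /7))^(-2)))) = -0.10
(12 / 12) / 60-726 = -43559 / 60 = -725.98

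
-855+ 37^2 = 514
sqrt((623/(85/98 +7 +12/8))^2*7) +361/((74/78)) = 30527*sqrt(7)/459 +14079/37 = 556.48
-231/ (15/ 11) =-847/ 5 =-169.40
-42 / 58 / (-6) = 7 / 58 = 0.12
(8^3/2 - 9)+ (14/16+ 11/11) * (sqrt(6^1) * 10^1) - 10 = 75 * sqrt(6)/4+ 237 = 282.93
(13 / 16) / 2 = 13 / 32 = 0.41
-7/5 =-1.40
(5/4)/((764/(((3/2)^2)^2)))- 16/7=-779501/342272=-2.28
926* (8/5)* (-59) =-437072/5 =-87414.40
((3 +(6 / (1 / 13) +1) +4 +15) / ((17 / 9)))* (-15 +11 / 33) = -13332 / 17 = -784.24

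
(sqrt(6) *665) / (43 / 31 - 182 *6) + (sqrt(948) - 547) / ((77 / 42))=-283.06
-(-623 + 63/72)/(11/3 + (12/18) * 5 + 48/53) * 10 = 1318905/1676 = 786.94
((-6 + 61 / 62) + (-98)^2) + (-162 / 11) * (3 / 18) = 6544833 / 682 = 9596.53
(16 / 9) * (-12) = -21.33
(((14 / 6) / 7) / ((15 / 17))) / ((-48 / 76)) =-323 / 540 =-0.60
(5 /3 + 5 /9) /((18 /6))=20 /27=0.74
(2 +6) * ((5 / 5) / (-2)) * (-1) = 4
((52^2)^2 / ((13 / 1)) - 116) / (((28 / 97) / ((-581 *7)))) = -7922610703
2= 2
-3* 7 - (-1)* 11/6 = -19.17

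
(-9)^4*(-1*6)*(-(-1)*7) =-275562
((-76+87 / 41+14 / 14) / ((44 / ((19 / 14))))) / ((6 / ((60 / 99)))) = -7885 / 34727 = -0.23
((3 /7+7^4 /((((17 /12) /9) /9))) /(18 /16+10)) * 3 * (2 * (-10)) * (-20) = 14807852.71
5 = 5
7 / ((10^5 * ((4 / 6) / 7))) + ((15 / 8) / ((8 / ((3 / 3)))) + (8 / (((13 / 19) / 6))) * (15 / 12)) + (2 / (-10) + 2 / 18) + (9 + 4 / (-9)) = 375936929 / 3900000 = 96.39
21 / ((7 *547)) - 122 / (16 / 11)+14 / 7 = -358261 / 4376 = -81.87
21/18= 7/6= 1.17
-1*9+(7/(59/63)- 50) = -3040/59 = -51.53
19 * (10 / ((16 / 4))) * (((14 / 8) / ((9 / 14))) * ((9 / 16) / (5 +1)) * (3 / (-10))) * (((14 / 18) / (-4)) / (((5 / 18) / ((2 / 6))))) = 6517 / 7680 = 0.85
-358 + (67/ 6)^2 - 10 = -8759/ 36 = -243.31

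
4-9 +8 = 3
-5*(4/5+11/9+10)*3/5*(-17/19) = 9197/285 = 32.27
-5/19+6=109/19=5.74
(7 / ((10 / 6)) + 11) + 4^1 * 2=116 / 5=23.20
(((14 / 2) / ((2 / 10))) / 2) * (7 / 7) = 35 / 2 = 17.50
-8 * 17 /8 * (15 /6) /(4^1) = -85 /8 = -10.62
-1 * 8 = -8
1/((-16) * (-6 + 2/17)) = 17/1600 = 0.01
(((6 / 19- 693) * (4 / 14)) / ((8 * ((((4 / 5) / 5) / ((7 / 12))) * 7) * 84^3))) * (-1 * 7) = 109675 / 720728064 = 0.00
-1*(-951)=951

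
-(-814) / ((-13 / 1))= -814 / 13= -62.62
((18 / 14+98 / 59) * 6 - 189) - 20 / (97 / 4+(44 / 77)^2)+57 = -229048798 / 1989421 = -115.13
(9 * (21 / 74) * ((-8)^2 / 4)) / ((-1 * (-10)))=756 / 185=4.09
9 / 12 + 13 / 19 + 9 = 793 / 76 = 10.43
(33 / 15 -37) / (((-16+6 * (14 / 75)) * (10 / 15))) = 435 / 124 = 3.51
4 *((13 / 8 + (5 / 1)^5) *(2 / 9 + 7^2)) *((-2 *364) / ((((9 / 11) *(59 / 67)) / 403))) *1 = -1197963061331036 / 4779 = -250672329217.63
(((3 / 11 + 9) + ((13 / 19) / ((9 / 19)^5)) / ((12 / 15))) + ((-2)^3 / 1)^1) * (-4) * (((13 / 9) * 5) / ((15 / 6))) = -2508642734 / 5845851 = -429.13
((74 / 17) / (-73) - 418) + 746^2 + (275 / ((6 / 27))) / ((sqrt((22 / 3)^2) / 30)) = 1392800213 / 2482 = 561160.44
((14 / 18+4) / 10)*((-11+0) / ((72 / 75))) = -2365 / 432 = -5.47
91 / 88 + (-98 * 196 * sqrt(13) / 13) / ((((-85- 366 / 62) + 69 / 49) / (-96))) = 91 / 88- 2800987392 * sqrt(13) / 1767259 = -5713.52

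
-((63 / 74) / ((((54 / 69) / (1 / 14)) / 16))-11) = 361 / 37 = 9.76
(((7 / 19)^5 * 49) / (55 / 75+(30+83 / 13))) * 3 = 68824665 / 2560286366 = 0.03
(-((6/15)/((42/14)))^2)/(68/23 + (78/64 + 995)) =-2944/165463425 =-0.00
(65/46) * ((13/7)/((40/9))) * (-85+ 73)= -4563/644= -7.09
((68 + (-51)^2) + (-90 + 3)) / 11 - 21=2351 / 11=213.73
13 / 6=2.17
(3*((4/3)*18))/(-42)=-12/7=-1.71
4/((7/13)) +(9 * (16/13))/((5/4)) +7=10597/455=23.29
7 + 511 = 518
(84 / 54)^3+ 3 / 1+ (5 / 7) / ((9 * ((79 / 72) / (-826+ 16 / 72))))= -21352837 / 403137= -52.97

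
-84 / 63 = -4 / 3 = -1.33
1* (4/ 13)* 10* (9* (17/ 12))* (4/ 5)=408/ 13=31.38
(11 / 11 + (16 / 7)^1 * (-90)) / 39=-1433 / 273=-5.25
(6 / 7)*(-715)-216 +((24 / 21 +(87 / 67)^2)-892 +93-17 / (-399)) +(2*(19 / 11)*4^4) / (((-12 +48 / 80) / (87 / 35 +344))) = -561589690561 / 19702221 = -28503.88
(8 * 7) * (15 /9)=280 /3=93.33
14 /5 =2.80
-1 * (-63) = 63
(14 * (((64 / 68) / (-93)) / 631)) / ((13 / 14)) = -3136 / 12968943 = -0.00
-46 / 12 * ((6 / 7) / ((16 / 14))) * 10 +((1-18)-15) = -243 / 4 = -60.75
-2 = -2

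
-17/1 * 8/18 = -68/9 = -7.56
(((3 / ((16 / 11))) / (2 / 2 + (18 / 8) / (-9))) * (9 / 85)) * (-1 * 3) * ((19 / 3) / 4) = -1881 / 1360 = -1.38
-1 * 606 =-606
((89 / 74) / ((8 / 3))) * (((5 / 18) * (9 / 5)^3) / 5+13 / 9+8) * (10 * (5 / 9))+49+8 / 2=6191891 / 79920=77.48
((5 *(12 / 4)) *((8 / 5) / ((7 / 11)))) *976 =257664 / 7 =36809.14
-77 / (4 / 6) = -231 / 2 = -115.50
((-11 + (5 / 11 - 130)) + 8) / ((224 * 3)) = -243 / 1232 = -0.20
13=13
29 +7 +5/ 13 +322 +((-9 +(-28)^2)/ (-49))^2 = 18994384/ 31213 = 608.54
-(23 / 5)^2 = -529 / 25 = -21.16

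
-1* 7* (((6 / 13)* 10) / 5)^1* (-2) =168 / 13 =12.92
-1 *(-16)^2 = -256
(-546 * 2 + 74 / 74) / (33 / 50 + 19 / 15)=-163650 / 289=-566.26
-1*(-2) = 2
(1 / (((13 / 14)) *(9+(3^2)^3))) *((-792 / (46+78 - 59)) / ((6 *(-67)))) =308 / 6963645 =0.00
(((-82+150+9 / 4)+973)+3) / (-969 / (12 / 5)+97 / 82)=-57195 / 22007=-2.60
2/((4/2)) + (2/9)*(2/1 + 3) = 19/9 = 2.11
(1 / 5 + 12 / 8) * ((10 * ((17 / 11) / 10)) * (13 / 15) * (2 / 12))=3757 / 9900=0.38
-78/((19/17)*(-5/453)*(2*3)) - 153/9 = 98498/95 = 1036.82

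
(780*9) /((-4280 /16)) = -2808 /107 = -26.24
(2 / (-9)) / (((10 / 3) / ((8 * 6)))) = -16 / 5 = -3.20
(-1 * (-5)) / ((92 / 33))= 1.79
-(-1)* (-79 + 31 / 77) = -6052 / 77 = -78.60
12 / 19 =0.63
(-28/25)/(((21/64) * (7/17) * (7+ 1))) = -544/525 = -1.04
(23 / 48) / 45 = 23 / 2160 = 0.01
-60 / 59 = -1.02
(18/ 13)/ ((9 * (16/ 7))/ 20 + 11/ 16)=10080/ 12493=0.81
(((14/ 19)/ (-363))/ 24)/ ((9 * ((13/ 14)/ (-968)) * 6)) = 98/ 60021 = 0.00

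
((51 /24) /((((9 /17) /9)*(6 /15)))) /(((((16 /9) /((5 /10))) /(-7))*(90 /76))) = -38437 /256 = -150.14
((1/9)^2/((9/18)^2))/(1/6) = 8/27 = 0.30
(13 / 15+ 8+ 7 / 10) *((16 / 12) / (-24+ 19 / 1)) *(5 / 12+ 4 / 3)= -2009 / 450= -4.46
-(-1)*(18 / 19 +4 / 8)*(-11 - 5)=-440 / 19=-23.16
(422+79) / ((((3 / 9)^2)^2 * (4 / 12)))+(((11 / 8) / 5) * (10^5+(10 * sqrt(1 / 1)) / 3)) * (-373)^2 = 45915561335 / 12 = 3826296777.92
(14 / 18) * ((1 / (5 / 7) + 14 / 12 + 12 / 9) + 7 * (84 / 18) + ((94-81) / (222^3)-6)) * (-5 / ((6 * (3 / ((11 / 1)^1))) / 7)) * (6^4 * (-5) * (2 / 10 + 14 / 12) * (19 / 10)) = 702106911748781 / 82057860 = 8556242.04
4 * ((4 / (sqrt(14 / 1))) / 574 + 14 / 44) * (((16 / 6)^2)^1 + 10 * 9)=3496 * sqrt(14) / 18081 + 12236 / 99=124.32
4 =4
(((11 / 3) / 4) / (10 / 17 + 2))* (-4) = -17 / 12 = -1.42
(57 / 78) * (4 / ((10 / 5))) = 19 / 13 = 1.46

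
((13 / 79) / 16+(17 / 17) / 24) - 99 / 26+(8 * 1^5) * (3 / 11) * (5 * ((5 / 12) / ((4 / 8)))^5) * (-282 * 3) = -6039734719 / 1626768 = -3712.72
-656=-656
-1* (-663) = 663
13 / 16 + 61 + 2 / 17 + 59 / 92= 62.57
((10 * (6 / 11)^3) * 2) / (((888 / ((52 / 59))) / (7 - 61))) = -0.17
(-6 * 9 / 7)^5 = -459165024 / 16807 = -27319.87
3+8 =11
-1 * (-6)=6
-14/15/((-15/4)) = 56/225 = 0.25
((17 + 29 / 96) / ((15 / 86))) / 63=71423 / 45360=1.57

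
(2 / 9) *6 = 4 / 3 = 1.33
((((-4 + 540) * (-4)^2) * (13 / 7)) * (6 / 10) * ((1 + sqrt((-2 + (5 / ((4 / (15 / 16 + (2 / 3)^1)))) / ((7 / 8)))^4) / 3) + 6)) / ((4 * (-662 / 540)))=-4533555 / 331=-13696.54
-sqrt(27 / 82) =-3 * sqrt(246) / 82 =-0.57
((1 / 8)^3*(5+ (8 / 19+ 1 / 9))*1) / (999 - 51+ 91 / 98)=3311 / 290782080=0.00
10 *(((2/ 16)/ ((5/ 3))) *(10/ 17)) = 15/ 34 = 0.44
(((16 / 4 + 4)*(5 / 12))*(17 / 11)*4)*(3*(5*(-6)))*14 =-285600 / 11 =-25963.64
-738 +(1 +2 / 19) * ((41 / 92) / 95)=-122551419 / 166060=-737.99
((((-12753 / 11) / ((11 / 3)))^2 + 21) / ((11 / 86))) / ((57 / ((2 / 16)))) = 10492419551 / 6119938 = 1714.47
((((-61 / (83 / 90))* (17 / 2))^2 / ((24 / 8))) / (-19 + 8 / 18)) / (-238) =23.86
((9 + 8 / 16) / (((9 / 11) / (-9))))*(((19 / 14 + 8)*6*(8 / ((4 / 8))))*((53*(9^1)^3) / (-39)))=8462739384 / 91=92997136.09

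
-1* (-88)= 88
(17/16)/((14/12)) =51/56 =0.91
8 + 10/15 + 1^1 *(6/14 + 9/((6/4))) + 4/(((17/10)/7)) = 11269/357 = 31.57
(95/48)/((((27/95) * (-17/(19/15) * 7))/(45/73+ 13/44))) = -100450055/1486102464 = -0.07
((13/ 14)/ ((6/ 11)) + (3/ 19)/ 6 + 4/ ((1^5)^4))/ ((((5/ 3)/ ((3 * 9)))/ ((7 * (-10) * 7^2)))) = -12096189/ 38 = -318320.76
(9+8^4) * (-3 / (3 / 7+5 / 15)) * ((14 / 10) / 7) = -51723 / 16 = -3232.69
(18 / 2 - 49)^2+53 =1653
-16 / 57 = -0.28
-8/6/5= -4/15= -0.27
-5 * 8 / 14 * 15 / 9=-100 / 21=-4.76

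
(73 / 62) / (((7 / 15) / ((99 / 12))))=36135 / 1736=20.82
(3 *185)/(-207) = -185/69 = -2.68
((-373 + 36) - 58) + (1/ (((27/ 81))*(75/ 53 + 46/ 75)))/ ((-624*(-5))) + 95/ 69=-45550089785/ 115720176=-393.62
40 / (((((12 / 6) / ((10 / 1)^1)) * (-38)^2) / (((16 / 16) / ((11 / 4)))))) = 200 / 3971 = 0.05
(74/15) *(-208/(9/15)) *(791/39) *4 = -3746176/27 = -138747.26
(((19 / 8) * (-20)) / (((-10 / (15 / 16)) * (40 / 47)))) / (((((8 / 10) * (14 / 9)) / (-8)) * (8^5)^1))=-120555 / 117440512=-0.00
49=49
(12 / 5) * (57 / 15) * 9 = 2052 / 25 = 82.08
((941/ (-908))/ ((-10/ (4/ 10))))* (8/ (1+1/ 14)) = 26348/ 85125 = 0.31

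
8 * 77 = 616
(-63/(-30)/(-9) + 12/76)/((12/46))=-989/3420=-0.29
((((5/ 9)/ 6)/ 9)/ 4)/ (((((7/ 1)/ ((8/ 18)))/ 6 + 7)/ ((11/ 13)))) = 5/ 22113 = 0.00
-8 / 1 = -8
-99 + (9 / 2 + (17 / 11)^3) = -90.81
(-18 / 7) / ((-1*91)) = 18 / 637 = 0.03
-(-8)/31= 0.26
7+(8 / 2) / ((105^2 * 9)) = 694579 / 99225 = 7.00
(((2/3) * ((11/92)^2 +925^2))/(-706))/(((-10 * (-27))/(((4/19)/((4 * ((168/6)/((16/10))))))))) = -7242010121/804687080400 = -0.01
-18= -18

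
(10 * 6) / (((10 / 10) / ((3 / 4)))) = 45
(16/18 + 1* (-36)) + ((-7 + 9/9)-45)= -775/9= -86.11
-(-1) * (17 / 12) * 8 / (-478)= -17 / 717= -0.02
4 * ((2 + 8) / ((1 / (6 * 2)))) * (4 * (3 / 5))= 1152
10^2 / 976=0.10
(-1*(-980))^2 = 960400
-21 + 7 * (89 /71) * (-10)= -7721 /71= -108.75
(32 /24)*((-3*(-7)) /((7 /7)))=28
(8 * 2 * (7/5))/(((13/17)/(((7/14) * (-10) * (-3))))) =439.38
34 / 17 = 2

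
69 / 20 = 3.45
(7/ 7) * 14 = 14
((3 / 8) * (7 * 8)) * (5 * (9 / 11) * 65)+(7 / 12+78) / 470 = 346447373 / 62040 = 5584.26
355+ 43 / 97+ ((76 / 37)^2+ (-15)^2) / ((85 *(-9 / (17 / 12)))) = 25457767583 / 71708220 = 355.02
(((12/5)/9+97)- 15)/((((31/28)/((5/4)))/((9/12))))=4319/62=69.66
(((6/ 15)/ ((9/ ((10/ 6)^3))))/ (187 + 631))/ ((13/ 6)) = 50/ 430677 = 0.00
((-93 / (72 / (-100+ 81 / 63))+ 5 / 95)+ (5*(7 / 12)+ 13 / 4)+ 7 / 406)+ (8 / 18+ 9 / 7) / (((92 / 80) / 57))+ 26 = 522681349 / 2129064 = 245.50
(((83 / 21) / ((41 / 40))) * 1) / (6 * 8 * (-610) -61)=-3320 / 25262601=-0.00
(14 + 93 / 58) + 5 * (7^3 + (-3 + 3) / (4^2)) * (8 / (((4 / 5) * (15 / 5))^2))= 625760 / 261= 2397.55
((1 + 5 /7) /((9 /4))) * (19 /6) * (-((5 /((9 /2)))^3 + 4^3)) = -157.72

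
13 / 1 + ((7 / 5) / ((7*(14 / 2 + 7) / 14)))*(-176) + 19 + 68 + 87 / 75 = 1649 / 25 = 65.96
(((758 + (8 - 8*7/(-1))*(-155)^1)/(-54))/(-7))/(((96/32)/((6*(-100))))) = 101800/21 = 4847.62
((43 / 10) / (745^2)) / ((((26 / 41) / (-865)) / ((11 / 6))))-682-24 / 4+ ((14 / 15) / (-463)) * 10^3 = -55324740323107 / 80176691400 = -690.04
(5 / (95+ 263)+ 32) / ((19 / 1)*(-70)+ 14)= -11461 / 471128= -0.02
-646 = -646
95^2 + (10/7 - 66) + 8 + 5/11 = 8968.88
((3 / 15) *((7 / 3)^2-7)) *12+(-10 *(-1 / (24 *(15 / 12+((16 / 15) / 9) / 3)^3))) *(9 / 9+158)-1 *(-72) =13559976462256 / 136743464535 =99.16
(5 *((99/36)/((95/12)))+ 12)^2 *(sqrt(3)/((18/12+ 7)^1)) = 136242 *sqrt(3)/6137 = 38.45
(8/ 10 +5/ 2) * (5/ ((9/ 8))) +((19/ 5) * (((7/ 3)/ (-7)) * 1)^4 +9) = 9604/ 405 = 23.71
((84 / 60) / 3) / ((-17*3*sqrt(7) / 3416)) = -3416*sqrt(7) / 765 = -11.81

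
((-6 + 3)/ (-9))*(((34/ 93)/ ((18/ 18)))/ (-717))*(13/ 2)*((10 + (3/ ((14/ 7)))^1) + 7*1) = -8177/ 400086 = -0.02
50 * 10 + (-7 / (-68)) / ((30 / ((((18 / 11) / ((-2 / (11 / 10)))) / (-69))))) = 78200007 / 156400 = 500.00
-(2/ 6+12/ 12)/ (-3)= 0.44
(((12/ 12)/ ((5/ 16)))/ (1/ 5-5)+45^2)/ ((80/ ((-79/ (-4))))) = 479767/ 960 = 499.76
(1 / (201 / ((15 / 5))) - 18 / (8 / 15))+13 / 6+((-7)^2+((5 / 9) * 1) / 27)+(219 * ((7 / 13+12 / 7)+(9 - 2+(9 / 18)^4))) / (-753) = 87720409201 / 5949989136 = 14.74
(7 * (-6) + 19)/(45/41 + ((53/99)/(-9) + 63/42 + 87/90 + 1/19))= -79820235/12345676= -6.47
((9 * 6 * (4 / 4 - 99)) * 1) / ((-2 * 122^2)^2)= -1323 / 221533456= -0.00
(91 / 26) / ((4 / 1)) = 7 / 8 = 0.88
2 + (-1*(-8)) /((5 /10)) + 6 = 24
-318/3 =-106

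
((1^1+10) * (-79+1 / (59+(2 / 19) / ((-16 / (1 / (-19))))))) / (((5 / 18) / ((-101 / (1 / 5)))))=269136263682 / 170393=1579503.05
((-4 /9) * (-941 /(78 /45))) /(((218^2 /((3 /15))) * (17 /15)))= 4705 /5251402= 0.00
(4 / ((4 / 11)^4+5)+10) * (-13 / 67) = -10311262 / 4921887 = -2.09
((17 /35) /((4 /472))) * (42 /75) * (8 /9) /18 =16048 /10125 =1.58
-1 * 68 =-68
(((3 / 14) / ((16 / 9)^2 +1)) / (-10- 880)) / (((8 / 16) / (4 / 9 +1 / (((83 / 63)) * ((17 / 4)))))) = -106812 / 1481204305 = -0.00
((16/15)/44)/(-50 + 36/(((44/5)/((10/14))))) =-28/54375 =-0.00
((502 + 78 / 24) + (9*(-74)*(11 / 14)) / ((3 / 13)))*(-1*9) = 444105 / 28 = 15860.89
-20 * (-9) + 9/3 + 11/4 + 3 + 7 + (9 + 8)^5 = 5680211/4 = 1420052.75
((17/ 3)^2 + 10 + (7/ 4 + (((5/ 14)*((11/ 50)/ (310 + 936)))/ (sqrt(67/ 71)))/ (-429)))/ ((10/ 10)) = 1579/ 36 - sqrt(4757)/ 455811720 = 43.86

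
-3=-3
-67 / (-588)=0.11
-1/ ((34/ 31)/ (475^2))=-6994375/ 34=-205716.91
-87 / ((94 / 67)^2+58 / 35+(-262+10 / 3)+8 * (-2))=41007015 / 127753894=0.32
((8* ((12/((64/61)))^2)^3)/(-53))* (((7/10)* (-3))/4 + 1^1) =-713608705274211/4445962240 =-160507.14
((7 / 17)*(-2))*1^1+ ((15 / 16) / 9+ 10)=7573 / 816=9.28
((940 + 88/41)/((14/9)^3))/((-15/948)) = -1112312574/70315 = -15818.99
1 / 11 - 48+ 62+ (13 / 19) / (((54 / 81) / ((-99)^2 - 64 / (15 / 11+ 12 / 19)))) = 583349373 / 58102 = 10040.09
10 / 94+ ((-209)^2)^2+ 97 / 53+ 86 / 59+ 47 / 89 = 24957489160356882 / 13080241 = 1908029764.92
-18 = -18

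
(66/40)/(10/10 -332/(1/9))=-33/59740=-0.00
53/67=0.79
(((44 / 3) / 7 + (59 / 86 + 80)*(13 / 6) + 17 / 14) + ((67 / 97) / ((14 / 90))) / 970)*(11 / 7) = 279.92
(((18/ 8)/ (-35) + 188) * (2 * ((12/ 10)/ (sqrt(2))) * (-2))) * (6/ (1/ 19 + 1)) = -4499181 * sqrt(2)/ 1750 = -3635.89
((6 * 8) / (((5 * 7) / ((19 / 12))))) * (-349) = -26524 / 35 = -757.83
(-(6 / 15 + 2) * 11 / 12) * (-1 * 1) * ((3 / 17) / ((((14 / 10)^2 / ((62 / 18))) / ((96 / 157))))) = 54560 / 130781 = 0.42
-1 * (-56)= 56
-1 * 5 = -5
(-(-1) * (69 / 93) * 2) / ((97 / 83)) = 1.27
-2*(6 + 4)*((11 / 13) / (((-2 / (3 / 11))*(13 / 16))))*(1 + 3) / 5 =2.27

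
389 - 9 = 380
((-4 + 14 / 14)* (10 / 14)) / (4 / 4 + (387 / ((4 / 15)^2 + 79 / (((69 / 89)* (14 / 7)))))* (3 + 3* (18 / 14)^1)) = -7920915 / 195958027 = -0.04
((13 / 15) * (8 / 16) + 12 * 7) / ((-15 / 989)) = -2505137 / 450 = -5566.97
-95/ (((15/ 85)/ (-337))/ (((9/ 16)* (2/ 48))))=544255/ 128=4251.99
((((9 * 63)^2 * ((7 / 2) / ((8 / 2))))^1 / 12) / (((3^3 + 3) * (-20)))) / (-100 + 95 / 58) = 1035909 / 2608000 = 0.40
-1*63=-63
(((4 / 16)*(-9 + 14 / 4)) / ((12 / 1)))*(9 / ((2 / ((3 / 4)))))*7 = -693 / 256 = -2.71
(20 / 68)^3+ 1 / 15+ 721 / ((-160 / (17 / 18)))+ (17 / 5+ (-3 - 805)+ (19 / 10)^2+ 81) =-724.15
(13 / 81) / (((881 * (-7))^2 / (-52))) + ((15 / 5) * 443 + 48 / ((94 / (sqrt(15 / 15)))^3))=1329.00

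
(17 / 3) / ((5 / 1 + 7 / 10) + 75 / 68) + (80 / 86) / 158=19773440 / 23571783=0.84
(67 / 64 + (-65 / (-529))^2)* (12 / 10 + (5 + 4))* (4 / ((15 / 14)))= 2263349893 / 55968200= 40.44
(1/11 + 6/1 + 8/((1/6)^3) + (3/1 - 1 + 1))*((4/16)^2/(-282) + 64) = 1379439959/12408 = 111173.43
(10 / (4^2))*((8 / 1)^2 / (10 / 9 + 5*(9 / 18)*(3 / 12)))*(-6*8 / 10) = -13824 / 125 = -110.59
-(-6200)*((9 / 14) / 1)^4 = 5084775 / 4802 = 1058.89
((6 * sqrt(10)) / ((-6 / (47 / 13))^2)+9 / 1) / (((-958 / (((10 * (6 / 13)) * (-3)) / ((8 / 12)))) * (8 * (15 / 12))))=19881 * sqrt(10) / 4209452+243 / 12454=0.03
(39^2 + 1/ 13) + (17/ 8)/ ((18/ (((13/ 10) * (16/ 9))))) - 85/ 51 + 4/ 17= 272080591/ 179010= 1519.92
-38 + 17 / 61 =-2301 / 61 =-37.72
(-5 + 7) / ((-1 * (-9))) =2 / 9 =0.22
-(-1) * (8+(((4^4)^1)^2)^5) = 1208925819614629174706184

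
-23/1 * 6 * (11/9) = -506/3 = -168.67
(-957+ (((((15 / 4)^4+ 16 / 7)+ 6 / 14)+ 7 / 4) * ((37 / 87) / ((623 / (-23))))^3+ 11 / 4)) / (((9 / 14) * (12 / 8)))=-272284191843584137741 / 275147541070734528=-989.59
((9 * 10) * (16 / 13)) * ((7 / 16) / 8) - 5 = 55 / 52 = 1.06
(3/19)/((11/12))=36/209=0.17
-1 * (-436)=436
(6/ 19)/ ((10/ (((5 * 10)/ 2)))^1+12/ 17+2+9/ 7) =1190/ 16549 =0.07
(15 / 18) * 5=25 / 6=4.17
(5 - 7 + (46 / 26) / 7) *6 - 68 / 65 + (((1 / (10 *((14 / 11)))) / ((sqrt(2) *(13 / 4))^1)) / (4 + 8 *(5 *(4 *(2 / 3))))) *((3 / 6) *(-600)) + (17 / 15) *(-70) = -124028 / 1365 - 495 *sqrt(2) / 15106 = -90.91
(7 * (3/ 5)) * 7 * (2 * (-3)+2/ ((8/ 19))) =-147/ 4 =-36.75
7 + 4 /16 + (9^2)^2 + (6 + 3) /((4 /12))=26381 /4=6595.25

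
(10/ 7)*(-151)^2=228010/ 7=32572.86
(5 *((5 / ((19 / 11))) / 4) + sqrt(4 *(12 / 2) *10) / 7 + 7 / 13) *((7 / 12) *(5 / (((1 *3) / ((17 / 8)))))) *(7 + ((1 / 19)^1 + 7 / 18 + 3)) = 303535 *sqrt(15) / 24624 + 2908775905 / 32438016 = 137.41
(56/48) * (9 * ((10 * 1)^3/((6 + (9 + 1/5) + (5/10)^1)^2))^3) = 10500000000000000/14976071831449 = 701.12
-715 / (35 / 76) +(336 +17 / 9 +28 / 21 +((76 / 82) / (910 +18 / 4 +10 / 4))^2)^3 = 80367840186087075687988426363867010333 / 2058954183448771284724589768241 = 39033331.01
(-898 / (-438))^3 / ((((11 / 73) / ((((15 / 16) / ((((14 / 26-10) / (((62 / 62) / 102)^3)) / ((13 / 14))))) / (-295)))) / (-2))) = -0.00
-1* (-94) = 94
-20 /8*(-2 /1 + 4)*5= -25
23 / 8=2.88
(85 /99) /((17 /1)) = 0.05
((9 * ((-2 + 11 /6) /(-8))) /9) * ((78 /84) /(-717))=-13 /481824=-0.00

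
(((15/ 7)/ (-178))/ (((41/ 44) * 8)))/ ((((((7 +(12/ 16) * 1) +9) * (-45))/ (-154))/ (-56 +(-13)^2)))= -0.04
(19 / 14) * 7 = 19 / 2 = 9.50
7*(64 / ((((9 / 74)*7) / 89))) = 421504 / 9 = 46833.78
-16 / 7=-2.29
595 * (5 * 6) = 17850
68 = 68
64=64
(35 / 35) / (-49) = -1 / 49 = -0.02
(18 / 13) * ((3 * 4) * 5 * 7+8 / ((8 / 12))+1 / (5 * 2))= 38889 / 65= 598.29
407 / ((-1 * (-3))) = 407 / 3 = 135.67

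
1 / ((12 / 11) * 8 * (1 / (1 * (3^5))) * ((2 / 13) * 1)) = 11583 / 64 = 180.98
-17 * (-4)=68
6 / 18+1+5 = 19 / 3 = 6.33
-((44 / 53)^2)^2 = -3748096 / 7890481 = -0.48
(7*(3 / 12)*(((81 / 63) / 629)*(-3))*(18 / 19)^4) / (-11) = 708588 / 901690999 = 0.00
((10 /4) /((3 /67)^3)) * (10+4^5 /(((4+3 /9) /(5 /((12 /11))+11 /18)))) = 36288559765 /1053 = 34462070.05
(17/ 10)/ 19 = 17/ 190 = 0.09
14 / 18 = 7 / 9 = 0.78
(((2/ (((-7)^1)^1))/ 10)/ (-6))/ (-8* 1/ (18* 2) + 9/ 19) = 57/ 3010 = 0.02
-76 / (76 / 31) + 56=25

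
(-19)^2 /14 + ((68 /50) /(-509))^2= 58455166809 /2266958750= 25.79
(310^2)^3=887503681000000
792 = 792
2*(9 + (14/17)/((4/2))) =320/17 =18.82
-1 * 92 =-92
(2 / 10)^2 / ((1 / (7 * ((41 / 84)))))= 41 / 300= 0.14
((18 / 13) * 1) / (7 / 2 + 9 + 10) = 4 / 65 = 0.06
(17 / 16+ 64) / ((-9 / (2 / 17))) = -347 / 408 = -0.85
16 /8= 2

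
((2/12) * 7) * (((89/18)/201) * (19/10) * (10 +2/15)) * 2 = 449806/407025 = 1.11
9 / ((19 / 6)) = 54 / 19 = 2.84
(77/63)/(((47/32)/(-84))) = -9856/141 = -69.90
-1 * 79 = -79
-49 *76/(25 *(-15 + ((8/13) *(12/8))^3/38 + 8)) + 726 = 5443217482/7283425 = 747.34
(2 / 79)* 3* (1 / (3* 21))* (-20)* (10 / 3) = -400 / 4977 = -0.08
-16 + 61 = 45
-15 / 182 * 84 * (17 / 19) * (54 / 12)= -6885 / 247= -27.87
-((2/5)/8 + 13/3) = -263/60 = -4.38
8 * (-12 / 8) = -12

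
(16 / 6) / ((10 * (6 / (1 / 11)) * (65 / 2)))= 4 / 32175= 0.00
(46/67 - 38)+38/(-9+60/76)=-219187/5226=-41.94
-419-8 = -427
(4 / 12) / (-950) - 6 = -6.00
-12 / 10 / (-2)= 3 / 5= 0.60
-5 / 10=-1 / 2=-0.50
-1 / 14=-0.07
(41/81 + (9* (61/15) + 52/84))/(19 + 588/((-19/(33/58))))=4533077/167265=27.10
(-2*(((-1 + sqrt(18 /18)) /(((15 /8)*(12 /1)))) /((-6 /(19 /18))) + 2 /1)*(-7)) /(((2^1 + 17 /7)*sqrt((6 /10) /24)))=392*sqrt(10) /31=39.99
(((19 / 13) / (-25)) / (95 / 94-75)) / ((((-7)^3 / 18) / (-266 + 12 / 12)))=1703844 / 155061725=0.01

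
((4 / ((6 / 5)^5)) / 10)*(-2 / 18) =-625 / 34992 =-0.02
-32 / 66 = -16 / 33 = -0.48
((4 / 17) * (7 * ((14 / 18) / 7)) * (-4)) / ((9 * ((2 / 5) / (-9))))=280 / 153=1.83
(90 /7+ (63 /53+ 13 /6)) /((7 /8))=144356 /7791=18.53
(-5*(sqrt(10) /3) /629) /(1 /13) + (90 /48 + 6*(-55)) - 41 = -369.23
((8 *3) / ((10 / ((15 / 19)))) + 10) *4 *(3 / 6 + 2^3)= 7684 / 19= 404.42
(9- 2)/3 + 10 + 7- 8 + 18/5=224/15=14.93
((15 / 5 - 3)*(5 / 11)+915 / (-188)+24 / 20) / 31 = -3447 / 29140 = -0.12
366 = 366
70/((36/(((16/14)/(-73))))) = -20/657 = -0.03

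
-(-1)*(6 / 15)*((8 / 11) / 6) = 8 / 165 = 0.05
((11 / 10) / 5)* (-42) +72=1569 / 25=62.76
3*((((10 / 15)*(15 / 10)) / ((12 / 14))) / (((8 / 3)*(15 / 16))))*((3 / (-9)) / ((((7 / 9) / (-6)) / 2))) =7.20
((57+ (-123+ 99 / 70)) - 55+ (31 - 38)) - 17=-10051 / 70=-143.59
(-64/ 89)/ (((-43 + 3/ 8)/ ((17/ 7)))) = 8704/ 212443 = 0.04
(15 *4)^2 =3600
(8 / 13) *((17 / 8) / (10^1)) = 17 / 130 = 0.13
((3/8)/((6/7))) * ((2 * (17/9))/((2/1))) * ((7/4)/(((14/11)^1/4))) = 4.55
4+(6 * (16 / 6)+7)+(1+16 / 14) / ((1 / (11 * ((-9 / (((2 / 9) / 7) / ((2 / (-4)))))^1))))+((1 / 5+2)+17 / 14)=472033 / 140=3371.66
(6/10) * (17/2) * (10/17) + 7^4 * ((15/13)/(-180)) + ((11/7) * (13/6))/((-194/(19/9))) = -2961971/238329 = -12.43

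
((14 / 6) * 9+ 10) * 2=62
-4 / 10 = -0.40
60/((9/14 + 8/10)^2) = 294000/10201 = 28.82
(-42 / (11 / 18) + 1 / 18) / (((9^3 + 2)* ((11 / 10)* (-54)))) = 67985 / 42987186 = 0.00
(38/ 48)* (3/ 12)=19/ 96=0.20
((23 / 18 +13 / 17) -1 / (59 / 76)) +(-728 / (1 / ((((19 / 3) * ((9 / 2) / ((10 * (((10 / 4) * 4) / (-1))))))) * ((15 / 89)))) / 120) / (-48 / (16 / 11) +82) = 855152707 / 1124764200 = 0.76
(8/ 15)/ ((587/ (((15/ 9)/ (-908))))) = -2/ 1199241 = -0.00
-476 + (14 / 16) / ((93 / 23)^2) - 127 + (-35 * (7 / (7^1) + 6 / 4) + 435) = -17674853 / 69192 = -255.45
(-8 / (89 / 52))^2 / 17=1.29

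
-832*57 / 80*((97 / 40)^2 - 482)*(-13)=-7338332703 / 2000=-3669166.35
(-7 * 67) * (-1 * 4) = 1876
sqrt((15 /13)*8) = 3.04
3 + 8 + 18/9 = 13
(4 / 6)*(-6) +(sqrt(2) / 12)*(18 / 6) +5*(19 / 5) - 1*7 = sqrt(2) / 4 +8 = 8.35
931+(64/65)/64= 60516/65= 931.02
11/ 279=0.04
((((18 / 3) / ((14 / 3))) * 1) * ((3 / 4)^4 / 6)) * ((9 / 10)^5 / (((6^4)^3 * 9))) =3 / 1468006400000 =0.00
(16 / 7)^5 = 1048576 / 16807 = 62.39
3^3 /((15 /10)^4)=16 /3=5.33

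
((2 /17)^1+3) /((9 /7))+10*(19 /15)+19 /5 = 14452 /765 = 18.89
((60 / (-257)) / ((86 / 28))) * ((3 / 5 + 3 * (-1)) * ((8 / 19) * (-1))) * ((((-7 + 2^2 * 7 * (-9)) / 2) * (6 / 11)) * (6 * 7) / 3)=175440384 / 2309659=75.96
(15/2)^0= 1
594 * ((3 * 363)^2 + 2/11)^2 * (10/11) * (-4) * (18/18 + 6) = -2573053484213857680/121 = -21264904828213699.83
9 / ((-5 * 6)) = -3 / 10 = -0.30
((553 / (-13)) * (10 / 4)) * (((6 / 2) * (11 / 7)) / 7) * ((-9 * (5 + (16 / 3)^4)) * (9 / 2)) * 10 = 4297704675 / 182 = 23613761.95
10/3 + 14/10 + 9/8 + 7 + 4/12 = 1583/120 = 13.19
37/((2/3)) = 111/2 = 55.50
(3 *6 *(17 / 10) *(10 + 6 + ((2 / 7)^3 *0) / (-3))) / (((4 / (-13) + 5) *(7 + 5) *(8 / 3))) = 1989 / 610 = 3.26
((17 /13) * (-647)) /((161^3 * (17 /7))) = -0.00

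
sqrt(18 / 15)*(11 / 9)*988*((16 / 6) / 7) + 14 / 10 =7 / 5 + 86944*sqrt(30) / 945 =505.33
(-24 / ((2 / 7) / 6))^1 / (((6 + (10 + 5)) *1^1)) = -24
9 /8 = 1.12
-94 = -94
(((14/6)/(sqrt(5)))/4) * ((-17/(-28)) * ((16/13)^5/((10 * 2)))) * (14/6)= 1949696 * sqrt(5)/83540925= 0.05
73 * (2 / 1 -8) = -438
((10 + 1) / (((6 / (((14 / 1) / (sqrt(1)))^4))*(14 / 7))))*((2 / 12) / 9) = 52822 / 81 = 652.12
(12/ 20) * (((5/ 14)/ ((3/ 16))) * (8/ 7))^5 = 671088640000/ 22880495169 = 29.33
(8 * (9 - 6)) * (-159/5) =-3816/5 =-763.20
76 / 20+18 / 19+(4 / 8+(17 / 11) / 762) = 2090021 / 398145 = 5.25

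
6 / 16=3 / 8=0.38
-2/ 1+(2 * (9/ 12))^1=-1/ 2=-0.50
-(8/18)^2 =-16/81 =-0.20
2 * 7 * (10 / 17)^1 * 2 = 280 / 17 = 16.47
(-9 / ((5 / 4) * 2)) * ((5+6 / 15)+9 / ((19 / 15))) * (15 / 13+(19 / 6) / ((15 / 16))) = -204.01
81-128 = -47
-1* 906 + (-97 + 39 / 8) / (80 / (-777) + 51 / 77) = -5850261 / 5464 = -1070.69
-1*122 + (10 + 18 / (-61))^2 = -103498 / 3721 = -27.81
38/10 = 19/5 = 3.80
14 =14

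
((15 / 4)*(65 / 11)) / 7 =975 / 308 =3.17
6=6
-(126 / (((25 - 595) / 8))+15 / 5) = -117 / 95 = -1.23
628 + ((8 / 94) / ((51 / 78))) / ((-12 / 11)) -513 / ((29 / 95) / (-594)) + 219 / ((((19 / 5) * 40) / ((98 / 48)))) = 84431282625601 / 84527808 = 998858.06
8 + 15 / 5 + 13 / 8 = 101 / 8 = 12.62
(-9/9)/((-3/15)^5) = 3125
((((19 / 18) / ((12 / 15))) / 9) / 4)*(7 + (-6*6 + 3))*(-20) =6175 / 324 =19.06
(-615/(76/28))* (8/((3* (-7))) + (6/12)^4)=21935/304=72.15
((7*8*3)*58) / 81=3248 / 27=120.30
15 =15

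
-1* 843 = -843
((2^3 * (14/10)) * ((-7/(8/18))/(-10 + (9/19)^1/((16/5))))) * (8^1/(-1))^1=-2145024/14975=-143.24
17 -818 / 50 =16 / 25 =0.64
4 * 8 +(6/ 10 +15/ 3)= 188/ 5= 37.60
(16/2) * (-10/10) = -8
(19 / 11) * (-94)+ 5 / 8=-14233 / 88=-161.74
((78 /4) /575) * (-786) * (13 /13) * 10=-30654 /115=-266.56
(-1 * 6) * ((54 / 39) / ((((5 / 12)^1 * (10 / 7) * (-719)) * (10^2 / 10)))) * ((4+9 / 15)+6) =120204 / 5841875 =0.02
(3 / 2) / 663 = 1 / 442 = 0.00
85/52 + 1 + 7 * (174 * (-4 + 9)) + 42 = 319001/52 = 6134.63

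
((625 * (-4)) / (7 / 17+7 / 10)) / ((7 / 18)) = -5782.31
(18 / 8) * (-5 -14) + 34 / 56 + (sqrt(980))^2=6565 / 7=937.86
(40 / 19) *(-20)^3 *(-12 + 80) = -1145263.16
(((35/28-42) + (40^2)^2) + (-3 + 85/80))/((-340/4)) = -40959317/1360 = -30117.14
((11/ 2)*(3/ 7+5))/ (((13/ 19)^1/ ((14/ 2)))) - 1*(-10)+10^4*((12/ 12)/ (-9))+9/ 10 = -929857/ 1170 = -794.75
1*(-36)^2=1296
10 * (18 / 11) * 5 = 900 / 11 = 81.82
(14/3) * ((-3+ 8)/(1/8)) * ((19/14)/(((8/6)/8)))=1520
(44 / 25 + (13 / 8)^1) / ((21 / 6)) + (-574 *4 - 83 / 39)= -2297.16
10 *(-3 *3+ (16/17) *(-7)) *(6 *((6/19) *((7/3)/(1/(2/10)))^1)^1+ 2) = -145220/323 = -449.60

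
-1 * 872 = -872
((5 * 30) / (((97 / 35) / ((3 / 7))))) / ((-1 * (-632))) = 1125 / 30652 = 0.04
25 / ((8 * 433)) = 25 / 3464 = 0.01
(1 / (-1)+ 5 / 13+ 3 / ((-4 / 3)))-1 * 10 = -669 / 52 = -12.87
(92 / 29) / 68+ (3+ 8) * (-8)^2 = 347095 / 493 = 704.05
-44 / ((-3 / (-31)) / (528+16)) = -742016 / 3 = -247338.67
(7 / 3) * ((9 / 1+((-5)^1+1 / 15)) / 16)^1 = 427 / 720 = 0.59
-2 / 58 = -1 / 29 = -0.03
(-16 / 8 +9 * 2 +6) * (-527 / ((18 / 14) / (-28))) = 2272424 / 9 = 252491.56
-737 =-737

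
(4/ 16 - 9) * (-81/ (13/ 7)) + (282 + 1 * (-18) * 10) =25149/ 52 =483.63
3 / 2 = 1.50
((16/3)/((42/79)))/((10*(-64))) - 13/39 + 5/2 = 10841/5040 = 2.15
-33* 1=-33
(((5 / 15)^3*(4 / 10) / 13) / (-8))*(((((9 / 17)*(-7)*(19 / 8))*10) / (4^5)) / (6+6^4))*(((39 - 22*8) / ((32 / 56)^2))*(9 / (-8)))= 127547 / 28735176704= 0.00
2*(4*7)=56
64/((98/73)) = 2336/49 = 47.67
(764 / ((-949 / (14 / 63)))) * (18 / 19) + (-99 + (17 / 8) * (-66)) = -17267891 / 72124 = -239.42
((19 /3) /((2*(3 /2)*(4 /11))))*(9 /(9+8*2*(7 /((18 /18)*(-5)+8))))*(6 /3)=627 /278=2.26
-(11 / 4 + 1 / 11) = -125 / 44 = -2.84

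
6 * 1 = 6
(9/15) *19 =57/5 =11.40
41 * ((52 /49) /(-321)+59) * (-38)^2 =54938884636 /15729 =3492840.27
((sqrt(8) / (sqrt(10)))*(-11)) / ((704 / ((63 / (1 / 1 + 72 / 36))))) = -21*sqrt(5) / 160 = -0.29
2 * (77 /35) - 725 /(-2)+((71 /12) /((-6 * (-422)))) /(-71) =55739443 /151920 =366.90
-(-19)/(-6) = -19/6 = -3.17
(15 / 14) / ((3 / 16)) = 40 / 7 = 5.71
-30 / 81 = -10 / 27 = -0.37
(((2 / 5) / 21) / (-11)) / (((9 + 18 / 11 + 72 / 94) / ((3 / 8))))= -47 / 825300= -0.00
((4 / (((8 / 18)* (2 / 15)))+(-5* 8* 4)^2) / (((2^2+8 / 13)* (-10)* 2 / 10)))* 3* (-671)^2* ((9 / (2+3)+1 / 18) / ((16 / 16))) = -10035717457337 / 1440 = -6969248234.26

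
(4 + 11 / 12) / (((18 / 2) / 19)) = 1121 / 108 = 10.38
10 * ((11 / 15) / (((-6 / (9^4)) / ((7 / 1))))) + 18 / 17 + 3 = -954192 / 17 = -56128.94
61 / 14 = 4.36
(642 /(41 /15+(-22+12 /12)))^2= 23184225 /18769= 1235.24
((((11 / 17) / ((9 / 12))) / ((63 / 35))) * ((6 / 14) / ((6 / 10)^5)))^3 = 324951171875000000 / 17627358343214277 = 18.43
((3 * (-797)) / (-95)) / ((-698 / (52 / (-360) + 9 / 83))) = 214393 / 165111900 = 0.00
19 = 19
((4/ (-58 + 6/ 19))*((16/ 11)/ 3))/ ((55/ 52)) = -7904/ 248655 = -0.03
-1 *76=-76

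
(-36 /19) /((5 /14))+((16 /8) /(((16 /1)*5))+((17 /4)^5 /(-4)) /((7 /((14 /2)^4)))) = -46268095001 /389120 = -118904.44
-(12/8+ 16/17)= -83/34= -2.44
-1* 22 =-22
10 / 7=1.43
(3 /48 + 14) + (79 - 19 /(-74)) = 55245 /592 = 93.32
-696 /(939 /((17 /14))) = -1972 /2191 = -0.90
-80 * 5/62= -200/31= -6.45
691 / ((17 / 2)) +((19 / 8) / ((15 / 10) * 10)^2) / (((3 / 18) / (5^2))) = 16907 / 204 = 82.88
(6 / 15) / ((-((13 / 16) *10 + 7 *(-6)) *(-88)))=-2 / 14905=-0.00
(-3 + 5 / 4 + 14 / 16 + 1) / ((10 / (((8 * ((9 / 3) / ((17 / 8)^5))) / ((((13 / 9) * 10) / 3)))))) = 663552 / 461453525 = 0.00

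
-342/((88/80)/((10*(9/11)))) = -307800/121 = -2543.80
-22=-22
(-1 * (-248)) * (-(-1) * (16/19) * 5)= 19840/19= 1044.21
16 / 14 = 8 / 7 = 1.14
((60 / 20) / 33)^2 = 1 / 121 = 0.01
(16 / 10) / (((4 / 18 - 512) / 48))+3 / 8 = 20721 / 92120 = 0.22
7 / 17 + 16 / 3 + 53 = 2996 / 51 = 58.75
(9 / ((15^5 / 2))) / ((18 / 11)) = 11 / 759375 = 0.00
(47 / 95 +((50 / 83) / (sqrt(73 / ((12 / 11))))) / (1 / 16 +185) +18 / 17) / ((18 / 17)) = 13600 * sqrt(2409) / 1776129201 +2509 / 1710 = 1.47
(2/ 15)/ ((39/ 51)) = 34/ 195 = 0.17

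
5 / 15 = 1 / 3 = 0.33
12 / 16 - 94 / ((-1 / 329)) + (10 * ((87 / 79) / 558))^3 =49059644250966061 / 1586317483692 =30926.75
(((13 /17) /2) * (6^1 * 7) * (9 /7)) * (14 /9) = 546 /17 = 32.12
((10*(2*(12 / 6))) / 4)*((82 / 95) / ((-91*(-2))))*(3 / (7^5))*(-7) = -0.00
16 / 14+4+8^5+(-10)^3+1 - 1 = 222412 / 7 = 31773.14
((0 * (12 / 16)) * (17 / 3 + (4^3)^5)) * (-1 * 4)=0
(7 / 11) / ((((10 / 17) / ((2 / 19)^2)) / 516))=6.19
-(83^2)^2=-47458321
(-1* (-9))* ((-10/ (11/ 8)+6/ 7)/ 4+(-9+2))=-77.44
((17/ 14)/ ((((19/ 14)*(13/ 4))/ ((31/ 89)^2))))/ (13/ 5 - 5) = -81685/ 5869461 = -0.01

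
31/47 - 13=-580/47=-12.34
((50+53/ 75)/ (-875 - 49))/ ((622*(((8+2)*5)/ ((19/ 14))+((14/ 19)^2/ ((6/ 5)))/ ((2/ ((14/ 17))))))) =-23339011/ 9795232986000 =-0.00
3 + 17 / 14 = 59 / 14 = 4.21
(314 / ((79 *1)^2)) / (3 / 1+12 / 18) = 942 / 68651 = 0.01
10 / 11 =0.91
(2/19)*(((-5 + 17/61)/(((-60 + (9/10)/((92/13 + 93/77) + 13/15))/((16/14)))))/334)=11108352/391294660099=0.00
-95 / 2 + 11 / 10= -232 / 5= -46.40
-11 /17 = -0.65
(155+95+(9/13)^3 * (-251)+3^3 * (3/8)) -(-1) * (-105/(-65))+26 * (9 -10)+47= 199.45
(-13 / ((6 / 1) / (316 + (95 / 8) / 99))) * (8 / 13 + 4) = -1251835 / 396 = -3161.20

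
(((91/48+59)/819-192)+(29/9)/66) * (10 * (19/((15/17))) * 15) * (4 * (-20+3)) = 759347452315/18018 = 42143825.75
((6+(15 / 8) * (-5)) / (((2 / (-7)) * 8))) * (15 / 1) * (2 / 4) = 2835 / 256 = 11.07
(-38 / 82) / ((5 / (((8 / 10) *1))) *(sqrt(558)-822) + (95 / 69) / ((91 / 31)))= 0.00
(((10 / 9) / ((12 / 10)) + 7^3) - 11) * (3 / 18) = 8989 / 162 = 55.49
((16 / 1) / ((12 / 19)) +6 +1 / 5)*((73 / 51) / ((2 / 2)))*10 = 69058 / 153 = 451.36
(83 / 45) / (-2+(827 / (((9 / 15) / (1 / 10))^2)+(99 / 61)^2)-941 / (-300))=37210 / 539513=0.07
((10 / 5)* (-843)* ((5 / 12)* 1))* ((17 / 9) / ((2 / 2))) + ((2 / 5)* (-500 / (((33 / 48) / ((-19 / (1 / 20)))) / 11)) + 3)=21864169 / 18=1214676.06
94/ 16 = 47/ 8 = 5.88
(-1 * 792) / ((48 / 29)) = -478.50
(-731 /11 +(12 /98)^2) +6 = -1596269 /26411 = -60.44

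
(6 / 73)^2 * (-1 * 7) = -252 / 5329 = -0.05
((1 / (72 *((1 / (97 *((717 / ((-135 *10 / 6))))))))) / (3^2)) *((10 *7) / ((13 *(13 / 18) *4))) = -162281 / 182520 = -0.89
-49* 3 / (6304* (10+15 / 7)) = -1029 / 535840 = -0.00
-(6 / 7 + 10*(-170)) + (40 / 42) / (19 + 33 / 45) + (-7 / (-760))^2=254196285491 / 149598400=1699.19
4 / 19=0.21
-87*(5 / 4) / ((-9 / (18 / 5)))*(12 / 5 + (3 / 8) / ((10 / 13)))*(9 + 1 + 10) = 20097 / 8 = 2512.12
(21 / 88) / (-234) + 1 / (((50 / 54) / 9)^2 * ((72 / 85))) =95697871 / 858000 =111.54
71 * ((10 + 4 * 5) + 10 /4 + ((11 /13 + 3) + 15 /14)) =241755 /91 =2656.65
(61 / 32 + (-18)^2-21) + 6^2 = 10909 / 32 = 340.91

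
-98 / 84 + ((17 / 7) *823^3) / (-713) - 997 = -56888951333 / 29946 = -1899717.87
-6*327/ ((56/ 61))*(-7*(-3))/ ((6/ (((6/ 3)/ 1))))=-14960.25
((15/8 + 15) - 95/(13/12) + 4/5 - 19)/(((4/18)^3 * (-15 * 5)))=11248227/104000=108.16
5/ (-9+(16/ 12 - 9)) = -3/ 10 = -0.30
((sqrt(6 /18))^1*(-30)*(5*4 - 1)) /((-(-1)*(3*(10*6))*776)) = -19*sqrt(3) /13968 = -0.00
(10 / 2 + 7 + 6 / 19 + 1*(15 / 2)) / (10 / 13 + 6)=9789 / 3344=2.93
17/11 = 1.55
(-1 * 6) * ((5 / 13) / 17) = -30 / 221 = -0.14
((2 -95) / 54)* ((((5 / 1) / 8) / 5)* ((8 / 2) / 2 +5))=-217 / 144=-1.51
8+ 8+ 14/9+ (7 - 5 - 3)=149/9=16.56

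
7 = 7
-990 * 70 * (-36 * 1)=2494800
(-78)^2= 6084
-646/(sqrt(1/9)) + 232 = -1706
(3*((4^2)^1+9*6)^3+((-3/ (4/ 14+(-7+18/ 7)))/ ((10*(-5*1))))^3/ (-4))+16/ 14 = 87837081056064827/ 85361500000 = 1029001.14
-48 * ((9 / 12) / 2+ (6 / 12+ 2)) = -138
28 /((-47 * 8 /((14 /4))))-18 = -3433 /188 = -18.26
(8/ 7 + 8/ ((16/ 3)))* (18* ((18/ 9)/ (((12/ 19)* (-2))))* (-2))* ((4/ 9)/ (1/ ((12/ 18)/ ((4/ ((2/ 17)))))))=1406/ 1071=1.31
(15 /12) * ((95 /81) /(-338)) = -0.00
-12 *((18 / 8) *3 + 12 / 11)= -1035 / 11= -94.09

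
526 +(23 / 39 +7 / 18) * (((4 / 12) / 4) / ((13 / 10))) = 9601697 / 18252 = 526.06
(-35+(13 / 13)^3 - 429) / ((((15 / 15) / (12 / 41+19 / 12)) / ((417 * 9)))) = -534613599 / 164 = -3259839.02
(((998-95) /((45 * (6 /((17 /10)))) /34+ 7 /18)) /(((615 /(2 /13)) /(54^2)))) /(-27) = -338213232 /70150795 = -4.82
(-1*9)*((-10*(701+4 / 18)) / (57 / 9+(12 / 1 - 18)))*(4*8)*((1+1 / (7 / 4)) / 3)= 3173531.43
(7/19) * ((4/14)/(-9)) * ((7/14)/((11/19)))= -1/99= -0.01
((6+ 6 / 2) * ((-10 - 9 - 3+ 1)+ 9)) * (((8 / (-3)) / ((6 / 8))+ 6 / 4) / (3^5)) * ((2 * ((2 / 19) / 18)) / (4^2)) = 37 / 55404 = 0.00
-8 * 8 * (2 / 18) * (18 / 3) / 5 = -128 / 15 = -8.53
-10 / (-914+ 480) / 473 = 5 / 102641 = 0.00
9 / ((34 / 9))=81 / 34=2.38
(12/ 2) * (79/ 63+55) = 7088/ 21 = 337.52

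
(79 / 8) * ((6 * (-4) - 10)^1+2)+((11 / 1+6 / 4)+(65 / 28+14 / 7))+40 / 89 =-744433 / 2492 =-298.73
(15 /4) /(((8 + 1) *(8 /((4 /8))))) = 5 /192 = 0.03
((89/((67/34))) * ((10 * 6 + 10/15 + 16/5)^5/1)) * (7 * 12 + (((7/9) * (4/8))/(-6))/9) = 49836185465891254469872/12363384375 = 4030950098636.83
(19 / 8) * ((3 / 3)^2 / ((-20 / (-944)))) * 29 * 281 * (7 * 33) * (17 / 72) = 11957752961 / 240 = 49823970.67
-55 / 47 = -1.17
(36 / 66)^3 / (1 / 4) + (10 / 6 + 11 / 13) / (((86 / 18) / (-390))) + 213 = 488361 / 57233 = 8.53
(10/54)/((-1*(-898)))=0.00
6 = 6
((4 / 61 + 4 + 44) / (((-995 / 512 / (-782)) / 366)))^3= 349442554241898817613098647552 / 985074875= 354737049040966370818.36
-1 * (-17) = 17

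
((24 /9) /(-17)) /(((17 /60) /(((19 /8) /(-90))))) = 38 /2601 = 0.01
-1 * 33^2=-1089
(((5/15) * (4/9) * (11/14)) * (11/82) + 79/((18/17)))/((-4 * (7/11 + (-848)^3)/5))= 12722215/83166013618632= 0.00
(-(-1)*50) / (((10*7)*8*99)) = 0.00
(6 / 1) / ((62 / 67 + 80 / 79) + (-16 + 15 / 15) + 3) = -15879 / 26629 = -0.60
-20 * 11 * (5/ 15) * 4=-880/ 3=-293.33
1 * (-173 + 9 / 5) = -856 / 5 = -171.20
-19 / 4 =-4.75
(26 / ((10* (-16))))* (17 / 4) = -221 / 320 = -0.69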